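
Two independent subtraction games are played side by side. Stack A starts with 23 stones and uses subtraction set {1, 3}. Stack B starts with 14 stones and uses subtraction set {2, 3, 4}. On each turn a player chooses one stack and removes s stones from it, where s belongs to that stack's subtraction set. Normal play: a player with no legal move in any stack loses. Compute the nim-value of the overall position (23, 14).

0

Stack A, S = {1, 3}:
n :  0  1  2  3  4  5  6  7  8  9 10 11 12 13 14 15 16 17 18 19 20 21 22 23
G :  0  1  0  1  0  1  0  1  0  1  0  1  0  1  0  1  0  1  0  1  0  1  0  1
G_A(23) = 1.
Stack B, S = {2, 3, 4}:
n :  0  1  2  3  4  5  6  7  8  9 10 11 12 13 14
G :  0  0  1  1  2  2  0  0  1  1  2  2  0  0  1
G_B(14) = 1.
Combined Grundy value = 1 ⊕ 1 = 0.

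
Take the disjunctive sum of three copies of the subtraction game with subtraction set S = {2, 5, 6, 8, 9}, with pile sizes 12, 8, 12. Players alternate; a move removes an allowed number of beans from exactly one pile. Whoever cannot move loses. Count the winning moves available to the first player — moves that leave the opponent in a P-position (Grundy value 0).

3

All piles use S = {2, 5, 6, 8, 9}:
n :  0  1  2  3  4  5  6  7  8  9 10 11 12
G :  0  0  1  1  0  2  1  3  2  2  3  0  2
Pile A: G(12) = 2.
Pile B: G(8) = 2.
Pile C: G(12) = 2.
Combined Grundy value = 2 ⊕ 2 ⊕ 2 = 2.
A winning move leaves total XOR = 0, i.e. changes one component's Grundy value g to g ⊕ X where X is the current total.
Pile A: need g' = 2⊕2 = 0. Options: 12−2→G=3, 12−5→G=3, 12−6→G=1, 12−8→G=0, 12−9→G=1. Hits: 1.
Pile B: need g' = 2⊕2 = 0. Options: 8−2→G=1, 8−5→G=1, 8−6→G=1, 8−8→G=0. Hits: 1.
Pile C: need g' = 2⊕2 = 0. Options: 12−2→G=3, 12−5→G=3, 12−6→G=1, 12−8→G=0, 12−9→G=1. Hits: 1.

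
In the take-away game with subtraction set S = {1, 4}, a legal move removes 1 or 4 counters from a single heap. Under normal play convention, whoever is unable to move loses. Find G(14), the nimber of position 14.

G(0) = 0
G(1) = mex{0} = 1
G(2) = mex{1} = 0
G(3) = mex{0} = 1
G(4) = mex{1,0} = 2
G(5) = mex{2,1} = 0
G(6) = mex{0,0} = 1
G(7) = mex{1,1} = 0
G(8) = mex{0,2} = 1
G(9) = mex{1,0} = 2
G(10) = mex{2,1} = 0
G(11) = mex{0,0} = 1
G(12) = mex{1,1} = 0
G(13) = mex{0,2} = 1
G(14) = mex{1,0} = 2

2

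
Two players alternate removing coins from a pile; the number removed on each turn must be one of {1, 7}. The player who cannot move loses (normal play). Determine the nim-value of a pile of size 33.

G(0) = 0
G(1) = mex{0} = 1
G(2) = mex{1} = 0
G(3) = mex{0} = 1
G(4) = mex{1} = 0
G(5) = mex{0} = 1
G(6) = mex{1} = 0
G(7) = mex{0,0} = 1
G(8) = mex{1,1} = 0
G(9) = mex{0,0} = 1
G(10) = mex{1,1} = 0
G(11) = mex{0,0} = 1
G(12) = mex{1,1} = 0
G(13) = mex{0,0} = 1
G(14) = mex{1,1} = 0
G(15) = mex{0,0} = 1
G(16) = mex{1,1} = 0
G(17) = mex{0,0} = 1
G(18) = mex{1,1} = 0
G(19) = mex{0,0} = 1
G(20) = mex{1,1} = 0
G(21) = mex{0,0} = 1
G(22) = mex{1,1} = 0
G(23) = mex{0,0} = 1
G(24) = mex{1,1} = 0
G(25) = mex{0,0} = 1
G(26) = mex{1,1} = 0
G(27) = mex{0,0} = 1
G(28) = mex{1,1} = 0
G(29) = mex{0,0} = 1
G(30) = mex{1,1} = 0
G(31) = mex{0,0} = 1
G(32) = mex{1,1} = 0
G(33) = mex{0,0} = 1

1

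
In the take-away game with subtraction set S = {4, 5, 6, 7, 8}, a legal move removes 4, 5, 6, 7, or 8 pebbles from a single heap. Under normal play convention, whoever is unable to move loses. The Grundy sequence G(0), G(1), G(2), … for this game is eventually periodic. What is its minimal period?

n :  0  1  2  3  4  5  6  7  8  9 10 11 12 13 14 15 16 17 18 19 20 21 22 23 24 25
G :  0  0  0  0  1  1  1  1  2  2  2  2  0  0  0  0  1  1  1  1  2  2  2  2  0  0
G(n+12) = G(n) holds for n = 0,…,7 (a full window of length max(S) = 8), so the sequence is purely periodic with period 12.

12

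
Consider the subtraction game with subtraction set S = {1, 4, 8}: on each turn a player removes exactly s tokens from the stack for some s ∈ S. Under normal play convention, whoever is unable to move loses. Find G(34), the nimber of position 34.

G(0) = 0
G(1) = mex{0} = 1
G(2) = mex{1} = 0
G(3) = mex{0} = 1
G(4) = mex{1,0} = 2
G(5) = mex{2,1} = 0
G(6) = mex{0,0} = 1
G(7) = mex{1,1} = 0
G(8) = mex{0,2,0} = 1
G(9) = mex{1,0,1} = 2
G(10) = mex{2,1,0} = 3
G(11) = mex{3,0,1} = 2
G(12) = mex{2,1,2} = 0
G(13) = mex{0,2,0} = 1
G(14) = mex{1,3,1} = 0
G(15) = mex{0,2,0} = 1
G(16) = mex{1,0,1} = 2
G(17) = mex{2,1,2} = 0
G(18) = mex{0,0,3} = 1
G(19) = mex{1,1,2} = 0
G(20) = mex{0,2,0} = 1
G(21) = mex{1,0,1} = 2
G(22) = mex{2,1,0} = 3
G(23) = mex{3,0,1} = 2
G(24) = mex{2,1,2} = 0
G(25) = mex{0,2,0} = 1
G(26) = mex{1,3,1} = 0
G(27) = mex{0,2,0} = 1
G(28) = mex{1,0,1} = 2
G(29) = mex{2,1,2} = 0
G(30) = mex{0,0,3} = 1
G(31) = mex{1,1,2} = 0
G(32) = mex{0,2,0} = 1
G(33) = mex{1,0,1} = 2
G(34) = mex{2,1,0} = 3

3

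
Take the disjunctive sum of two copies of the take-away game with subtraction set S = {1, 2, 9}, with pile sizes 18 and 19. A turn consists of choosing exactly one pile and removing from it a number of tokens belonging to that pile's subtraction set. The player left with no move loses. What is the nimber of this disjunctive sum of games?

1

All piles use S = {1, 2, 9}:
G(0) = 0
G(1) = mex{0} = 1
G(2) = mex{1,0} = 2
G(3) = mex{2,1} = 0
G(4) = mex{0,2} = 1
G(5) = mex{1,0} = 2
G(6) = mex{2,1} = 0
G(7) = mex{0,2} = 1
G(8) = mex{1,0} = 2
G(9) = mex{2,1,0} = 3
G(10) = mex{3,2,1} = 0
G(11) = mex{0,3,2} = 1
G(12) = mex{1,0,0} = 2
G(13) = mex{2,1,1} = 0
G(14) = mex{0,2,2} = 1
G(15) = mex{1,0,0} = 2
G(16) = mex{2,1,1} = 0
G(17) = mex{0,2,2} = 1
G(18) = mex{1,0,3} = 2
G(19) = mex{2,1,0} = 3
Pile A: G(18) = 2.
Pile B: G(19) = 3.
Combined Grundy value = 2 ⊕ 3 = 1.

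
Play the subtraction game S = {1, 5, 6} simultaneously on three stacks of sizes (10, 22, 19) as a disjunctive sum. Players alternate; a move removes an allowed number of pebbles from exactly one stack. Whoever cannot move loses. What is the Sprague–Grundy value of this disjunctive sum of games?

0

All stacks use S = {1, 5, 6}:
G(0) = 0
G(1) = mex{0} = 1
G(2) = mex{1} = 0
G(3) = mex{0} = 1
G(4) = mex{1} = 0
G(5) = mex{0,0} = 1
G(6) = mex{1,1,0} = 2
G(7) = mex{2,0,1} = 3
G(8) = mex{3,1,0} = 2
G(9) = mex{2,0,1} = 3
G(10) = mex{3,1,0} = 2
G(11) = mex{2,2,1} = 0
G(12) = mex{0,3,2} = 1
G(13) = mex{1,2,3} = 0
G(14) = mex{0,3,2} = 1
G(15) = mex{1,2,3} = 0
G(16) = mex{0,0,2} = 1
G(17) = mex{1,1,0} = 2
G(18) = mex{2,0,1} = 3
G(19) = mex{3,1,0} = 2
G(20) = mex{2,0,1} = 3
G(21) = mex{3,1,0} = 2
G(22) = mex{2,2,1} = 0
Stack A: G(10) = 2.
Stack B: G(22) = 0.
Stack C: G(19) = 2.
Combined Grundy value = 2 ⊕ 0 ⊕ 2 = 0.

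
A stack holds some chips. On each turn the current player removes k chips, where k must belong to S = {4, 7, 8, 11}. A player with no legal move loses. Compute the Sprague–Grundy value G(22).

n :  0  1  2  3  4  5  6  7  8  9 10 11 12 13 14 15 16 17 18 19 20 21 22
G :  0  0  0  0  1  1  1  1  2  2  2  2  3  3  3  0  0  0  0  1  1  1  1

1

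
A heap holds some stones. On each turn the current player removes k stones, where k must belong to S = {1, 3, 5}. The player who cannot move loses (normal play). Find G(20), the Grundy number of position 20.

0

n :  0  1  2  3  4  5  6  7  8  9 10 11 12 13 14 15 16 17 18 19 20
G :  0  1  0  1  0  1  0  1  0  1  0  1  0  1  0  1  0  1  0  1  0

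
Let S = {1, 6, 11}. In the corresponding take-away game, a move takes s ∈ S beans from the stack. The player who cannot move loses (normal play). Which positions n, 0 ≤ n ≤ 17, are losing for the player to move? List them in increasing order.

0, 2, 4, 7, 9, 12, 14, 16

n :  0  1  2  3  4  5  6  7  8  9 10 11 12 13 14 15 16 17
G :  0  1  0  1  0  1  2  0  1  0  1  2  0  1  0  1  0  1
P-positions are exactly the n with G(n) = 0.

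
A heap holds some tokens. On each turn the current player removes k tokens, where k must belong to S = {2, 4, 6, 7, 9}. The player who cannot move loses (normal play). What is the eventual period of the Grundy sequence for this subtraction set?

n :  0  1  2  3  4  5  6  7  8  9 10 11 12 13 14 15 16 17 18 19 20 21 22 23
G :  0  0  1  1  2  2  3  3  4  4  5  0  0  1  1  2  2  3  3  4  4  5  0  0
G(n+11) = G(n) holds for n = 0,…,8 (a full window of length max(S) = 9), so the sequence is purely periodic with period 11.

11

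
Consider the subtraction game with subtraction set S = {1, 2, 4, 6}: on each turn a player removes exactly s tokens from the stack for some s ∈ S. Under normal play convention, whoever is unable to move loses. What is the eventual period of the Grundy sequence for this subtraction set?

n :  0  1  2  3  4  5  6  7  8  9 10 11 12 13 14 15 16 17
G :  0  1  2  0  1  2  3  4  0  1  2  0  1  2  3  4  0  1
G(n+8) = G(n) holds for n = 0,…,5 (a full window of length max(S) = 6), so the sequence is purely periodic with period 8.

8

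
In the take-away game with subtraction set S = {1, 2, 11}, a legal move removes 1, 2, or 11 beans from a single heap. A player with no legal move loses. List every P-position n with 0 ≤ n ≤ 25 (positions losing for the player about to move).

0, 3, 6, 9, 12, 15, 18, 21, 24

n :  0  1  2  3  4  5  6  7  8  9 10 11 12 13 14 15 16 17 18 19 20 21 22 23 24 25
G :  0  1  2  0  1  2  0  1  2  0  1  2  0  1  2  0  1  2  0  1  2  0  1  2  0  1
P-positions are exactly the n with G(n) = 0.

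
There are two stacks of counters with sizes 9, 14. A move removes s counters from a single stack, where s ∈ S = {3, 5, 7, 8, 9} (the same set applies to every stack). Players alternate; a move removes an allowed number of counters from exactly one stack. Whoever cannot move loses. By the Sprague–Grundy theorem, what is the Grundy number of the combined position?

All stacks use S = {3, 5, 7, 8, 9}:
G(0) = 0
G(1) = mex{} = 0
G(2) = mex{} = 0
G(3) = mex{0} = 1
G(4) = mex{0} = 1
G(5) = mex{0,0} = 1
G(6) = mex{1,0} = 2
G(7) = mex{1,0,0} = 2
G(8) = mex{1,1,0,0} = 2
G(9) = mex{2,1,0,0,0} = 3
G(10) = mex{2,1,1,0,0} = 3
G(11) = mex{2,2,1,1,0} = 3
G(12) = mex{3,2,1,1,1} = 0
G(13) = mex{3,2,2,1,1} = 0
G(14) = mex{3,3,2,2,1} = 0
Stack A: G(9) = 3.
Stack B: G(14) = 0.
Combined Grundy value = 3 ⊕ 0 = 3.

3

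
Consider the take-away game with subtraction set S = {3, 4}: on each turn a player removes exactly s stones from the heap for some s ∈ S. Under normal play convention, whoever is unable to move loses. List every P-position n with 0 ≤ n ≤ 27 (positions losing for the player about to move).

0, 1, 2, 7, 8, 9, 14, 15, 16, 21, 22, 23

G(0) = 0
G(1) = mex{} = 0
G(2) = mex{} = 0
G(3) = mex{0} = 1
G(4) = mex{0,0} = 1
G(5) = mex{0,0} = 1
G(6) = mex{1,0} = 2
G(7) = mex{1,1} = 0
G(8) = mex{1,1} = 0
G(9) = mex{2,1} = 0
G(10) = mex{0,2} = 1
G(11) = mex{0,0} = 1
G(12) = mex{0,0} = 1
G(13) = mex{1,0} = 2
G(14) = mex{1,1} = 0
G(15) = mex{1,1} = 0
G(16) = mex{2,1} = 0
G(17) = mex{0,2} = 1
G(18) = mex{0,0} = 1
G(19) = mex{0,0} = 1
G(20) = mex{1,0} = 2
G(21) = mex{1,1} = 0
G(22) = mex{1,1} = 0
G(23) = mex{2,1} = 0
G(24) = mex{0,2} = 1
G(25) = mex{0,0} = 1
G(26) = mex{0,0} = 1
G(27) = mex{1,0} = 2
P-positions are exactly the n with G(n) = 0.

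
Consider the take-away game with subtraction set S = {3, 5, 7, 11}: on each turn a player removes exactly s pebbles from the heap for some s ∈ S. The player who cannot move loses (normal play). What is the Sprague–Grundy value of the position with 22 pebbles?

0

G(0) = 0
G(1) = mex{} = 0
G(2) = mex{} = 0
G(3) = mex{0} = 1
G(4) = mex{0} = 1
G(5) = mex{0,0} = 1
G(6) = mex{1,0} = 2
G(7) = mex{1,0,0} = 2
G(8) = mex{1,1,0} = 2
G(9) = mex{2,1,0} = 3
G(10) = mex{2,1,1} = 0
G(11) = mex{2,2,1,0} = 3
G(12) = mex{3,2,1,0} = 4
G(13) = mex{0,2,2,0} = 1
G(14) = mex{3,3,2,1} = 0
G(15) = mex{4,0,2,1} = 3
G(16) = mex{1,3,3,1} = 0
G(17) = mex{0,4,0,2} = 1
G(18) = mex{3,1,3,2} = 0
G(19) = mex{0,0,4,2} = 1
G(20) = mex{1,3,1,3} = 0
G(21) = mex{0,0,0,0} = 1
G(22) = mex{1,1,3,3} = 0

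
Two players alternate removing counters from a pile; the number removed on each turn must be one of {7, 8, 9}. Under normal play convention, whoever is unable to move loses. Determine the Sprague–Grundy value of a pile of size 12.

n :  0  1  2  3  4  5  6  7  8  9 10 11 12
G :  0  0  0  0  0  0  0  1  1  1  1  1  1

1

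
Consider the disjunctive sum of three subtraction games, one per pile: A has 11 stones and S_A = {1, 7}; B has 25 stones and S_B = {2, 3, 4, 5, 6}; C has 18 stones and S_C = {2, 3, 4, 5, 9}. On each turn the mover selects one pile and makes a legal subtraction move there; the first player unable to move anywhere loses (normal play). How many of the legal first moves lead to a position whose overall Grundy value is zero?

4

Pile A, S = {1, 7}:
n :  0  1  2  3  4  5  6  7  8  9 10 11
G :  0  1  0  1  0  1  0  1  0  1  0  1
G_A(11) = 1.
Pile B, S = {2, 3, 4, 5, 6}:
G(0) = 0
G(1) = mex{} = 0
G(2) = mex{0} = 1
G(3) = mex{0,0} = 1
G(4) = mex{1,0,0} = 2
G(5) = mex{1,1,0,0} = 2
G(6) = mex{2,1,1,0,0} = 3
G(7) = mex{2,2,1,1,0} = 3
G(8) = mex{3,2,2,1,1} = 0
G(9) = mex{3,3,2,2,1} = 0
G(10) = mex{0,3,3,2,2} = 1
G(11) = mex{0,0,3,3,2} = 1
G(12) = mex{1,0,0,3,3} = 2
G(13) = mex{1,1,0,0,3} = 2
G(14) = mex{2,1,1,0,0} = 3
G(15) = mex{2,2,1,1,0} = 3
G(16) = mex{3,2,2,1,1} = 0
G(17) = mex{3,3,2,2,1} = 0
G(18) = mex{0,3,3,2,2} = 1
G(19) = mex{0,0,3,3,2} = 1
G(20) = mex{1,0,0,3,3} = 2
G(21) = mex{1,1,0,0,3} = 2
G(22) = mex{2,1,1,0,0} = 3
G(23) = mex{2,2,1,1,0} = 3
G(24) = mex{3,2,2,1,1} = 0
G(25) = mex{3,3,2,2,1} = 0
G_B(25) = 0.
Pile C, S = {2, 3, 4, 5, 9}:
G(0) = 0
G(1) = mex{} = 0
G(2) = mex{0} = 1
G(3) = mex{0,0} = 1
G(4) = mex{1,0,0} = 2
G(5) = mex{1,1,0,0} = 2
G(6) = mex{2,1,1,0} = 3
G(7) = mex{2,2,1,1} = 0
G(8) = mex{3,2,2,1} = 0
G(9) = mex{0,3,2,2,0} = 1
G(10) = mex{0,0,3,2,0} = 1
G(11) = mex{1,0,0,3,1} = 2
G(12) = mex{1,1,0,0,1} = 2
G(13) = mex{2,1,1,0,2} = 3
G(14) = mex{2,2,1,1,2} = 0
G(15) = mex{3,2,2,1,3} = 0
G(16) = mex{0,3,2,2,0} = 1
G(17) = mex{0,0,3,2,0} = 1
G(18) = mex{1,0,0,3,1} = 2
G_C(18) = 2.
Combined Grundy value = 1 ⊕ 0 ⊕ 2 = 3.
A winning move leaves total XOR = 0, i.e. changes one component's Grundy value g to g ⊕ X where X is the current total.
Pile A: need g' = 1⊕3 = 2. Options: 11−1→G=0, 11−7→G=0. Hits: 0.
Pile B: need g' = 0⊕3 = 3. Options: 25−2→G=3, 25−3→G=3, 25−4→G=2, 25−5→G=2, 25−6→G=1. Hits: 2.
Pile C: need g' = 2⊕3 = 1. Options: 18−2→G=1, 18−3→G=0, 18−4→G=0, 18−5→G=3, 18−9→G=1. Hits: 2.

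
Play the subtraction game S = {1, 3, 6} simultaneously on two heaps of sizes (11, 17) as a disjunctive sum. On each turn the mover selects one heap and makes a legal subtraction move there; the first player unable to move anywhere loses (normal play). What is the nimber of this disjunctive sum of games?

2

All heaps use S = {1, 3, 6}:
n :  0  1  2  3  4  5  6  7  8  9 10 11 12 13 14 15 16 17
G :  0  1  0  1  0  1  2  3  2  0  1  0  1  0  1  2  3  2
Heap A: G(11) = 0.
Heap B: G(17) = 2.
Combined Grundy value = 0 ⊕ 2 = 2.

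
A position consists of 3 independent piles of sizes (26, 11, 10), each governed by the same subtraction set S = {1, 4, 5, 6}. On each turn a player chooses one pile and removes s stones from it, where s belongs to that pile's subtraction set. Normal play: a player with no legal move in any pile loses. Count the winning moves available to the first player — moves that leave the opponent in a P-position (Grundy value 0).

All piles use S = {1, 4, 5, 6}:
G(0) = 0
G(1) = mex{0} = 1
G(2) = mex{1} = 0
G(3) = mex{0} = 1
G(4) = mex{1,0} = 2
G(5) = mex{2,1,0} = 3
G(6) = mex{3,0,1,0} = 2
G(7) = mex{2,1,0,1} = 3
G(8) = mex{3,2,1,0} = 4
G(9) = mex{4,3,2,1} = 0
G(10) = mex{0,2,3,2} = 1
G(11) = mex{1,3,2,3} = 0
G(12) = mex{0,4,3,2} = 1
G(13) = mex{1,0,4,3} = 2
G(14) = mex{2,1,0,4} = 3
G(15) = mex{3,0,1,0} = 2
G(16) = mex{2,1,0,1} = 3
G(17) = mex{3,2,1,0} = 4
G(18) = mex{4,3,2,1} = 0
G(19) = mex{0,2,3,2} = 1
G(20) = mex{1,3,2,3} = 0
G(21) = mex{0,4,3,2} = 1
G(22) = mex{1,0,4,3} = 2
G(23) = mex{2,1,0,4} = 3
G(24) = mex{3,0,1,0} = 2
G(25) = mex{2,1,0,1} = 3
G(26) = mex{3,2,1,0} = 4
Pile A: G(26) = 4.
Pile B: G(11) = 0.
Pile C: G(10) = 1.
Combined Grundy value = 4 ⊕ 0 ⊕ 1 = 5.
A winning move leaves total XOR = 0, i.e. changes one component's Grundy value g to g ⊕ X where X is the current total.
Pile A: need g' = 4⊕5 = 1. Options: 26−1→G=3, 26−4→G=2, 26−5→G=1, 26−6→G=0. Hits: 1.
Pile B: need g' = 0⊕5 = 5. Options: 11−1→G=1, 11−4→G=3, 11−5→G=2, 11−6→G=3. Hits: 0.
Pile C: need g' = 1⊕5 = 4. Options: 10−1→G=0, 10−4→G=2, 10−5→G=3, 10−6→G=2. Hits: 0.

1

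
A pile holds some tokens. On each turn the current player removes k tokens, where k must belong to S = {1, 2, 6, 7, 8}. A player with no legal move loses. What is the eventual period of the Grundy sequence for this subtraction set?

G(0) = 0
G(1) = mex{0} = 1
G(2) = mex{1,0} = 2
G(3) = mex{2,1} = 0
G(4) = mex{0,2} = 1
G(5) = mex{1,0} = 2
G(6) = mex{2,1,0} = 3
G(7) = mex{3,2,1,0} = 4
G(8) = mex{4,3,2,1,0} = 5
G(9) = mex{5,4,0,2,1} = 3
G(10) = mex{3,5,1,0,2} = 4
G(11) = mex{4,3,2,1,0} = 5
G(12) = mex{5,4,3,2,1} = 0
G(13) = mex{0,5,4,3,2} = 1
G(14) = mex{1,0,5,4,3} = 2
G(15) = mex{2,1,3,5,4} = 0
G(16) = mex{0,2,4,3,5} = 1
G(17) = mex{1,0,5,4,3} = 2
G(18) = mex{2,1,0,5,4} = 3
G(19) = mex{3,2,1,0,5} = 4
G(20) = mex{4,3,2,1,0} = 5
G(21) = mex{5,4,0,2,1} = 3
G(22) = mex{3,5,1,0,2} = 4
G(23) = mex{4,3,2,1,0} = 5
G(24) = mex{5,4,3,2,1} = 0
G(25) = mex{0,5,4,3,2} = 1
G(n+12) = G(n) holds for n = 0,…,7 (a full window of length max(S) = 8), so the sequence is purely periodic with period 12.

12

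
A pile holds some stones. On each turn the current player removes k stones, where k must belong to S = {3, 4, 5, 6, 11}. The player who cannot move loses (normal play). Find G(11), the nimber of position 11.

3

n :  0  1  2  3  4  5  6  7  8  9 10 11
G :  0  0  0  1  1  1  2  2  2  0  0  3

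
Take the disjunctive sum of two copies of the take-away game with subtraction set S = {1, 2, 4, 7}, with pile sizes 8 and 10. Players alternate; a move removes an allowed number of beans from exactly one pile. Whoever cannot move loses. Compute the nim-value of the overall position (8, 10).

3

All piles use S = {1, 2, 4, 7}:
n :  0  1  2  3  4  5  6  7  8  9 10
G :  0  1  2  0  1  2  0  1  2  0  1
Pile A: G(8) = 2.
Pile B: G(10) = 1.
Combined Grundy value = 2 ⊕ 1 = 3.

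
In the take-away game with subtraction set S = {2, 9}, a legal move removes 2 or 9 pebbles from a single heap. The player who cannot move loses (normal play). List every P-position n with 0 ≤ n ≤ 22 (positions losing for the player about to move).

0, 1, 4, 5, 8, 11, 12, 15, 16, 19, 22

G(0) = 0
G(1) = mex{} = 0
G(2) = mex{0} = 1
G(3) = mex{0} = 1
G(4) = mex{1} = 0
G(5) = mex{1} = 0
G(6) = mex{0} = 1
G(7) = mex{0} = 1
G(8) = mex{1} = 0
G(9) = mex{1,0} = 2
G(10) = mex{0,0} = 1
G(11) = mex{2,1} = 0
G(12) = mex{1,1} = 0
G(13) = mex{0,0} = 1
G(14) = mex{0,0} = 1
G(15) = mex{1,1} = 0
G(16) = mex{1,1} = 0
G(17) = mex{0,0} = 1
G(18) = mex{0,2} = 1
G(19) = mex{1,1} = 0
G(20) = mex{1,0} = 2
G(21) = mex{0,0} = 1
G(22) = mex{2,1} = 0
P-positions are exactly the n with G(n) = 0.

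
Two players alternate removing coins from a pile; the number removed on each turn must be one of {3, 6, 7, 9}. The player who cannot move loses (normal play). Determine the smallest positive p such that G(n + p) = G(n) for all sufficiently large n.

n :  0  1  2  3  4  5  6  7  8  9 10 11 12 13 14 15 16 17 18 19 20 21 22 23 24 25
G :  0  0  0  1  1  1  2  2  2  3  3  3  0  0  0  1  1  1  2  2  2  3  3  3  0  0
G(n+12) = G(n) holds for n = 0,…,8 (a full window of length max(S) = 9), so the sequence is purely periodic with period 12.

12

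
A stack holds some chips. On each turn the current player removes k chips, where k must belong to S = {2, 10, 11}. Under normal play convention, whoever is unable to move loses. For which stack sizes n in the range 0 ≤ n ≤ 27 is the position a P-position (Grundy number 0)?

0, 1, 4, 5, 8, 9, 13, 17, 21, 22, 25, 26

n :  0  1  2  3  4  5  6  7  8  9 10 11 12 13 14 15 16 17 18 19 20 21 22 23 24 25 26 27
G :  0  0  1  1  0  0  1  1  0  0  1  1  2  0  3  1  2  0  3  1  2  0  0  1  1  0  0  1
P-positions are exactly the n with G(n) = 0.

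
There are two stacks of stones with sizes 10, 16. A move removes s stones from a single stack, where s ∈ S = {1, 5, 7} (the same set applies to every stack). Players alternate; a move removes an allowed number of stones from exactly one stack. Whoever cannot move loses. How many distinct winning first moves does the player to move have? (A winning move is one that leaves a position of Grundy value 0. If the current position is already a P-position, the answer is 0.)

0

All stacks use S = {1, 5, 7}:
G(0) = 0
G(1) = mex{0} = 1
G(2) = mex{1} = 0
G(3) = mex{0} = 1
G(4) = mex{1} = 0
G(5) = mex{0,0} = 1
G(6) = mex{1,1} = 0
G(7) = mex{0,0,0} = 1
G(8) = mex{1,1,1} = 0
G(9) = mex{0,0,0} = 1
G(10) = mex{1,1,1} = 0
G(11) = mex{0,0,0} = 1
G(12) = mex{1,1,1} = 0
G(13) = mex{0,0,0} = 1
G(14) = mex{1,1,1} = 0
G(15) = mex{0,0,0} = 1
G(16) = mex{1,1,1} = 0
Stack A: G(10) = 0.
Stack B: G(16) = 0.
Combined Grundy value = 0 ⊕ 0 = 0.
A winning move leaves total XOR = 0, i.e. changes one component's Grundy value g to g ⊕ X where X is the current total.
Stack A: target g' = 0⊕0 = 0, but every legal move changes the Grundy value (mex property), so 0 moves.
Stack B: target g' = 0⊕0 = 0, but every legal move changes the Grundy value (mex property), so 0 moves.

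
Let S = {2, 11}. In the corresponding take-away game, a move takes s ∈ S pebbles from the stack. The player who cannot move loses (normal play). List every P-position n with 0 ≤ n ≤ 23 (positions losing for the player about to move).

G(0) = 0
G(1) = mex{} = 0
G(2) = mex{0} = 1
G(3) = mex{0} = 1
G(4) = mex{1} = 0
G(5) = mex{1} = 0
G(6) = mex{0} = 1
G(7) = mex{0} = 1
G(8) = mex{1} = 0
G(9) = mex{1} = 0
G(10) = mex{0} = 1
G(11) = mex{0,0} = 1
G(12) = mex{1,0} = 2
G(13) = mex{1,1} = 0
G(14) = mex{2,1} = 0
G(15) = mex{0,0} = 1
G(16) = mex{0,0} = 1
G(17) = mex{1,1} = 0
G(18) = mex{1,1} = 0
G(19) = mex{0,0} = 1
G(20) = mex{0,0} = 1
G(21) = mex{1,1} = 0
G(22) = mex{1,1} = 0
G(23) = mex{0,2} = 1
P-positions are exactly the n with G(n) = 0.

0, 1, 4, 5, 8, 9, 13, 14, 17, 18, 21, 22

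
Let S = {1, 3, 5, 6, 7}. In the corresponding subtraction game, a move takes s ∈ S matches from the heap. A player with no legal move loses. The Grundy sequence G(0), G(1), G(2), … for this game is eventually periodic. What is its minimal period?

n :  0  1  2  3  4  5  6  7  8  9 10 11 12 13 14 15 16 17 18 19 20 21 22 23 24 25
G :  0  1  0  1  0  1  2  3  2  3  2  3  0  1  0  1  0  1  2  3  2  3  2  3  0  1
G(n+12) = G(n) holds for n = 0,…,6 (a full window of length max(S) = 7), so the sequence is purely periodic with period 12.

12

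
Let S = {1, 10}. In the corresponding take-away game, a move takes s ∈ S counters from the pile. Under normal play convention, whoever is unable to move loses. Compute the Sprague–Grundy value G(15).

0

G(0) = 0
G(1) = mex{0} = 1
G(2) = mex{1} = 0
G(3) = mex{0} = 1
G(4) = mex{1} = 0
G(5) = mex{0} = 1
G(6) = mex{1} = 0
G(7) = mex{0} = 1
G(8) = mex{1} = 0
G(9) = mex{0} = 1
G(10) = mex{1,0} = 2
G(11) = mex{2,1} = 0
G(12) = mex{0,0} = 1
G(13) = mex{1,1} = 0
G(14) = mex{0,0} = 1
G(15) = mex{1,1} = 0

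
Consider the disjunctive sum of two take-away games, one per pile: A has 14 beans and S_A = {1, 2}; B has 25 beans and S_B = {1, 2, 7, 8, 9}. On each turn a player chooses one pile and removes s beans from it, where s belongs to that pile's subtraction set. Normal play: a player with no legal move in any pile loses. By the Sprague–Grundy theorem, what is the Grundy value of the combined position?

1

Pile A, S = {1, 2}:
G(0) = 0
G(1) = mex{0} = 1
G(2) = mex{1,0} = 2
G(3) = mex{2,1} = 0
G(4) = mex{0,2} = 1
G(5) = mex{1,0} = 2
G(6) = mex{2,1} = 0
G(7) = mex{0,2} = 1
G(8) = mex{1,0} = 2
G(9) = mex{2,1} = 0
G(10) = mex{0,2} = 1
G(11) = mex{1,0} = 2
G(12) = mex{2,1} = 0
G(13) = mex{0,2} = 1
G(14) = mex{1,0} = 2
G_A(14) = 2.
Pile B, S = {1, 2, 7, 8, 9}:
n :  0  1  2  3  4  5  6  7  8  9 10 11 12 13 14 15 16 17 18 19 20 21 22 23 24 25
G :  0  1  2  0  1  2  0  1  2  3  4  5  3  4  5  3  0  1  2  0  1  2  0  1  2  3
G_B(25) = 3.
Combined Grundy value = 2 ⊕ 3 = 1.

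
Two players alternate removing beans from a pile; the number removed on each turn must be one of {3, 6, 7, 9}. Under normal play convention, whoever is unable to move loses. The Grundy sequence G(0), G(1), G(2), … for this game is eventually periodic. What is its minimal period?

n :  0  1  2  3  4  5  6  7  8  9 10 11 12 13 14 15 16 17 18 19 20 21 22 23 24 25
G :  0  0  0  1  1  1  2  2  2  3  3  3  0  0  0  1  1  1  2  2  2  3  3  3  0  0
G(n+12) = G(n) holds for n = 0,…,8 (a full window of length max(S) = 9), so the sequence is purely periodic with period 12.

12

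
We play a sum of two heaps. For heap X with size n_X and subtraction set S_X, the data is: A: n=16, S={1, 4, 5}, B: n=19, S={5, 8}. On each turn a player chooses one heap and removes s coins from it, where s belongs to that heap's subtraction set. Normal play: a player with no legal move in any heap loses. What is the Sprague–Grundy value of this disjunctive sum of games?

Heap A, S = {1, 4, 5}:
n :  0  1  2  3  4  5  6  7  8  9 10 11 12 13 14 15 16
G :  0  1  0  1  2  3  2  3  0  1  0  1  2  3  2  3  0
G_A(16) = 0.
Heap B, S = {5, 8}:
n :  0  1  2  3  4  5  6  7  8  9 10 11 12 13 14 15 16 17 18 19
G :  0  0  0  0  0  1  1  1  1  1  2  2  2  0  0  0  0  0  1  1
G_B(19) = 1.
Combined Grundy value = 0 ⊕ 1 = 1.

1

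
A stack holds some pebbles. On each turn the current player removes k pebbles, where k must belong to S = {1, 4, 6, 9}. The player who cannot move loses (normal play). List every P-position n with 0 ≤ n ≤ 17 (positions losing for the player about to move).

G(0) = 0
G(1) = mex{0} = 1
G(2) = mex{1} = 0
G(3) = mex{0} = 1
G(4) = mex{1,0} = 2
G(5) = mex{2,1} = 0
G(6) = mex{0,0,0} = 1
G(7) = mex{1,1,1} = 0
G(8) = mex{0,2,0} = 1
G(9) = mex{1,0,1,0} = 2
G(10) = mex{2,1,2,1} = 0
G(11) = mex{0,0,0,0} = 1
G(12) = mex{1,1,1,1} = 0
G(13) = mex{0,2,0,2} = 1
G(14) = mex{1,0,1,0} = 2
G(15) = mex{2,1,2,1} = 0
G(16) = mex{0,0,0,0} = 1
G(17) = mex{1,1,1,1} = 0
P-positions are exactly the n with G(n) = 0.

0, 2, 5, 7, 10, 12, 15, 17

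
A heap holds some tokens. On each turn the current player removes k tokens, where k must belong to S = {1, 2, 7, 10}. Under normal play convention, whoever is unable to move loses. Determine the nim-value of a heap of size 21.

0

n :  0  1  2  3  4  5  6  7  8  9 10 11 12 13 14 15 16 17 18 19 20 21
G :  0  1  2  0  1  2  0  1  2  0  1  2  0  1  2  0  1  2  0  1  2  0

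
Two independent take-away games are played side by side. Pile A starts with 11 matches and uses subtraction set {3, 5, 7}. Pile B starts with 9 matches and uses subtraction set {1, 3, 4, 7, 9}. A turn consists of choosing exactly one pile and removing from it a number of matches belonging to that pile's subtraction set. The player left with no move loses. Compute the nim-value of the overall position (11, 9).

Pile A, S = {3, 5, 7}:
n :  0  1  2  3  4  5  6  7  8  9 10 11
G :  0  0  0  1  1  1  2  2  2  3  0  0
G_A(11) = 0.
Pile B, S = {1, 3, 4, 7, 9}:
G(0) = 0
G(1) = mex{0} = 1
G(2) = mex{1} = 0
G(3) = mex{0,0} = 1
G(4) = mex{1,1,0} = 2
G(5) = mex{2,0,1} = 3
G(6) = mex{3,1,0} = 2
G(7) = mex{2,2,1,0} = 3
G(8) = mex{3,3,2,1} = 0
G(9) = mex{0,2,3,0,0} = 1
G_B(9) = 1.
Combined Grundy value = 0 ⊕ 1 = 1.

1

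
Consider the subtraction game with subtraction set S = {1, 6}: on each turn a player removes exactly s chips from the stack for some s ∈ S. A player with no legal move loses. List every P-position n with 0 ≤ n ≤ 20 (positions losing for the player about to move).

G(0) = 0
G(1) = mex{0} = 1
G(2) = mex{1} = 0
G(3) = mex{0} = 1
G(4) = mex{1} = 0
G(5) = mex{0} = 1
G(6) = mex{1,0} = 2
G(7) = mex{2,1} = 0
G(8) = mex{0,0} = 1
G(9) = mex{1,1} = 0
G(10) = mex{0,0} = 1
G(11) = mex{1,1} = 0
G(12) = mex{0,2} = 1
G(13) = mex{1,0} = 2
G(14) = mex{2,1} = 0
G(15) = mex{0,0} = 1
G(16) = mex{1,1} = 0
G(17) = mex{0,0} = 1
G(18) = mex{1,1} = 0
G(19) = mex{0,2} = 1
G(20) = mex{1,0} = 2
P-positions are exactly the n with G(n) = 0.

0, 2, 4, 7, 9, 11, 14, 16, 18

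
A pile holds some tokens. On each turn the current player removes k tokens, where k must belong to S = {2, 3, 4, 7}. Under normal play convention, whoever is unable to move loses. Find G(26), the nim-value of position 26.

G(0) = 0
G(1) = mex{} = 0
G(2) = mex{0} = 1
G(3) = mex{0,0} = 1
G(4) = mex{1,0,0} = 2
G(5) = mex{1,1,0} = 2
G(6) = mex{2,1,1} = 0
G(7) = mex{2,2,1,0} = 3
G(8) = mex{0,2,2,0} = 1
G(9) = mex{3,0,2,1} = 4
G(10) = mex{1,3,0,1} = 2
G(11) = mex{4,1,3,2} = 0
G(12) = mex{2,4,1,2} = 0
G(13) = mex{0,2,4,0} = 1
G(14) = mex{0,0,2,3} = 1
G(15) = mex{1,0,0,1} = 2
G(16) = mex{1,1,0,4} = 2
G(17) = mex{2,1,1,2} = 0
G(18) = mex{2,2,1,0} = 3
G(19) = mex{0,2,2,0} = 1
G(20) = mex{3,0,2,1} = 4
G(21) = mex{1,3,0,1} = 2
G(22) = mex{4,1,3,2} = 0
G(23) = mex{2,4,1,2} = 0
G(24) = mex{0,2,4,0} = 1
G(25) = mex{0,0,2,3} = 1
G(26) = mex{1,0,0,1} = 2

2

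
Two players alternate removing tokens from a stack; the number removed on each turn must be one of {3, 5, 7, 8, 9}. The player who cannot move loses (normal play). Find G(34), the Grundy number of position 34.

3

n :  0  1  2  3  4  5  6  7  8  9 10 11 12 13 14 15 16 17 18 19 20 21 22 23 24 25 26 27 28 29 30 31 32 33 34
G :  0  0  0  1  1  1  2  2  2  3  3  3  0  0  0  1  1  1  2  2  2  3  3  3  0  0  0  1  1  1  2  2  2  3  3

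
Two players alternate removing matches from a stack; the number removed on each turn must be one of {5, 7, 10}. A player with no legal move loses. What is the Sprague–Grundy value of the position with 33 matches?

0

G(0) = 0
G(1) = mex{} = 0
G(2) = mex{} = 0
G(3) = mex{} = 0
G(4) = mex{} = 0
G(5) = mex{0} = 1
G(6) = mex{0} = 1
G(7) = mex{0,0} = 1
G(8) = mex{0,0} = 1
G(9) = mex{0,0} = 1
G(10) = mex{1,0,0} = 2
G(11) = mex{1,0,0} = 2
G(12) = mex{1,1,0} = 2
G(13) = mex{1,1,0} = 2
G(14) = mex{1,1,0} = 2
G(15) = mex{2,1,1} = 0
G(16) = mex{2,1,1} = 0
G(17) = mex{2,2,1} = 0
G(18) = mex{2,2,1} = 0
G(19) = mex{2,2,1} = 0
G(20) = mex{0,2,2} = 1
G(21) = mex{0,2,2} = 1
G(22) = mex{0,0,2} = 1
G(23) = mex{0,0,2} = 1
G(24) = mex{0,0,2} = 1
G(25) = mex{1,0,0} = 2
G(26) = mex{1,0,0} = 2
G(27) = mex{1,1,0} = 2
G(28) = mex{1,1,0} = 2
G(29) = mex{1,1,0} = 2
G(30) = mex{2,1,1} = 0
G(31) = mex{2,1,1} = 0
G(32) = mex{2,2,1} = 0
G(33) = mex{2,2,1} = 0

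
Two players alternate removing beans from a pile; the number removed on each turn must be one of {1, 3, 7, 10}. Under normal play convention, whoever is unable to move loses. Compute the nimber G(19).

G(0) = 0
G(1) = mex{0} = 1
G(2) = mex{1} = 0
G(3) = mex{0,0} = 1
G(4) = mex{1,1} = 0
G(5) = mex{0,0} = 1
G(6) = mex{1,1} = 0
G(7) = mex{0,0,0} = 1
G(8) = mex{1,1,1} = 0
G(9) = mex{0,0,0} = 1
G(10) = mex{1,1,1,0} = 2
G(11) = mex{2,0,0,1} = 3
G(12) = mex{3,1,1,0} = 2
G(13) = mex{2,2,0,1} = 3
G(14) = mex{3,3,1,0} = 2
G(15) = mex{2,2,0,1} = 3
G(16) = mex{3,3,1,0} = 2
G(17) = mex{2,2,2,1} = 0
G(18) = mex{0,3,3,0} = 1
G(19) = mex{1,2,2,1} = 0

0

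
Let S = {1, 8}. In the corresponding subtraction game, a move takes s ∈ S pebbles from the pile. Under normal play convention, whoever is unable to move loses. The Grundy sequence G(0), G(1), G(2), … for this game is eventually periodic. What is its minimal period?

n :  0  1  2  3  4  5  6  7  8  9 10 11 12 13 14 15 16 17 18 19
G :  0  1  0  1  0  1  0  1  2  0  1  0  1  0  1  0  1  2  0  1
G(n+9) = G(n) holds for n = 0,…,7 (a full window of length max(S) = 8), so the sequence is purely periodic with period 9.

9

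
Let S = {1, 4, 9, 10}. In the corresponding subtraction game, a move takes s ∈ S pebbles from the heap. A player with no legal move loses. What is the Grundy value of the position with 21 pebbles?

n :  0  1  2  3  4  5  6  7  8  9 10 11 12 13 14 15 16 17 18 19 20 21
G :  0  1  0  1  2  0  1  0  1  2  3  2  3  0  1  3  2  3  0  1  0  1

1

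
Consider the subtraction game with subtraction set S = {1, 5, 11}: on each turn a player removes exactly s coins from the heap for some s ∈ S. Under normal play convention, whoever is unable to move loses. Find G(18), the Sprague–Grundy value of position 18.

G(0) = 0
G(1) = mex{0} = 1
G(2) = mex{1} = 0
G(3) = mex{0} = 1
G(4) = mex{1} = 0
G(5) = mex{0,0} = 1
G(6) = mex{1,1} = 0
G(7) = mex{0,0} = 1
G(8) = mex{1,1} = 0
G(9) = mex{0,0} = 1
G(10) = mex{1,1} = 0
G(11) = mex{0,0,0} = 1
G(12) = mex{1,1,1} = 0
G(13) = mex{0,0,0} = 1
G(14) = mex{1,1,1} = 0
G(15) = mex{0,0,0} = 1
G(16) = mex{1,1,1} = 0
G(17) = mex{0,0,0} = 1
G(18) = mex{1,1,1} = 0

0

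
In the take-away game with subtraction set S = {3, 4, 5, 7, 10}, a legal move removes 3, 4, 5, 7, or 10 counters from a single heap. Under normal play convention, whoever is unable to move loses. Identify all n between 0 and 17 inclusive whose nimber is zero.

n :  0  1  2  3  4  5  6  7  8  9 10 11 12 13 14 15 16 17
G :  0  0  0  1  1  1  2  2  2  3  3  3  4  0  0  0  1  1
P-positions are exactly the n with G(n) = 0.

0, 1, 2, 13, 14, 15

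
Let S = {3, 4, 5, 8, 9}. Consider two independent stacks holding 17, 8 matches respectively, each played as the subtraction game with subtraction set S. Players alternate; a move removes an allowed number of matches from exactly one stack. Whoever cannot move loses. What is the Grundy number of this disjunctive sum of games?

All stacks use S = {3, 4, 5, 8, 9}:
G(0) = 0
G(1) = mex{} = 0
G(2) = mex{} = 0
G(3) = mex{0} = 1
G(4) = mex{0,0} = 1
G(5) = mex{0,0,0} = 1
G(6) = mex{1,0,0} = 2
G(7) = mex{1,1,0} = 2
G(8) = mex{1,1,1,0} = 2
G(9) = mex{2,1,1,0,0} = 3
G(10) = mex{2,2,1,0,0} = 3
G(11) = mex{2,2,2,1,0} = 3
G(12) = mex{3,2,2,1,1} = 0
G(13) = mex{3,3,2,1,1} = 0
G(14) = mex{3,3,3,2,1} = 0
G(15) = mex{0,3,3,2,2} = 1
G(16) = mex{0,0,3,2,2} = 1
G(17) = mex{0,0,0,3,2} = 1
Stack A: G(17) = 1.
Stack B: G(8) = 2.
Combined Grundy value = 1 ⊕ 2 = 3.

3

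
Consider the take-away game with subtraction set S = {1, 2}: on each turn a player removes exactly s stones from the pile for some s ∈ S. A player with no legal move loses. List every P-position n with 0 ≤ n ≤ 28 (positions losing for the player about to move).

0, 3, 6, 9, 12, 15, 18, 21, 24, 27

n :  0  1  2  3  4  5  6  7  8  9 10 11 12 13 14 15 16 17 18 19 20 21 22 23 24 25 26 27 28
G :  0  1  2  0  1  2  0  1  2  0  1  2  0  1  2  0  1  2  0  1  2  0  1  2  0  1  2  0  1
P-positions are exactly the n with G(n) = 0.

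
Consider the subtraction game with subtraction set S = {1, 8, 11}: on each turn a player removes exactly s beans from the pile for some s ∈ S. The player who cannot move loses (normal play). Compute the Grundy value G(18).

0

G(0) = 0
G(1) = mex{0} = 1
G(2) = mex{1} = 0
G(3) = mex{0} = 1
G(4) = mex{1} = 0
G(5) = mex{0} = 1
G(6) = mex{1} = 0
G(7) = mex{0} = 1
G(8) = mex{1,0} = 2
G(9) = mex{2,1} = 0
G(10) = mex{0,0} = 1
G(11) = mex{1,1,0} = 2
G(12) = mex{2,0,1} = 3
G(13) = mex{3,1,0} = 2
G(14) = mex{2,0,1} = 3
G(15) = mex{3,1,0} = 2
G(16) = mex{2,2,1} = 0
G(17) = mex{0,0,0} = 1
G(18) = mex{1,1,1} = 0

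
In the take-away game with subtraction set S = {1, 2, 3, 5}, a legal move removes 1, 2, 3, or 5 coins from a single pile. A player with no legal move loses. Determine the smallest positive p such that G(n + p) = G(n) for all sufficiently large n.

4

G(0) = 0
G(1) = mex{0} = 1
G(2) = mex{1,0} = 2
G(3) = mex{2,1,0} = 3
G(4) = mex{3,2,1} = 0
G(5) = mex{0,3,2,0} = 1
G(6) = mex{1,0,3,1} = 2
G(7) = mex{2,1,0,2} = 3
G(8) = mex{3,2,1,3} = 0
G(9) = mex{0,3,2,0} = 1
G(10) = mex{1,0,3,1} = 2
G(11) = mex{2,1,0,2} = 3
G(12) = mex{3,2,1,3} = 0
G(13) = mex{0,3,2,0} = 1
G(14) = mex{1,0,3,1} = 2
G(n+4) = G(n) holds for n = 0,…,4 (a full window of length max(S) = 5), so the sequence is purely periodic with period 4.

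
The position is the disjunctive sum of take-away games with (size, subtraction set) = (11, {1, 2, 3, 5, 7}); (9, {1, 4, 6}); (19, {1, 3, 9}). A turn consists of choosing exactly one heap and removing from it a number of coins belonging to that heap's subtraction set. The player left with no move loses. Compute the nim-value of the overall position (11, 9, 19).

Heap A, S = {1, 2, 3, 5, 7}:
n :  0  1  2  3  4  5  6  7  8  9 10 11
G :  0  1  2  3  0  1  2  3  0  1  2  3
G_A(11) = 3.
Heap B, S = {1, 4, 6}:
G(0) = 0
G(1) = mex{0} = 1
G(2) = mex{1} = 0
G(3) = mex{0} = 1
G(4) = mex{1,0} = 2
G(5) = mex{2,1} = 0
G(6) = mex{0,0,0} = 1
G(7) = mex{1,1,1} = 0
G(8) = mex{0,2,0} = 1
G(9) = mex{1,0,1} = 2
G_B(9) = 2.
Heap C, S = {1, 3, 9}:
n :  0  1  2  3  4  5  6  7  8  9 10 11 12 13 14 15 16 17 18 19
G :  0  1  0  1  0  1  0  1  0  1  0  1  0  1  0  1  0  1  0  1
G_C(19) = 1.
Combined Grundy value = 3 ⊕ 2 ⊕ 1 = 0.

0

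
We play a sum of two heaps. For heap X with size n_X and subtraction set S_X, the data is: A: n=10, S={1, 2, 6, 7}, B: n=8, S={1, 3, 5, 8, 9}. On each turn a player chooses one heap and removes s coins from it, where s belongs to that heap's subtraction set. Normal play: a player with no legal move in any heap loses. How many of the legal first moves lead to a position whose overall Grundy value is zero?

0

Heap A, S = {1, 2, 6, 7}:
n :  0  1  2  3  4  5  6  7  8  9 10
G :  0  1  2  0  1  2  3  4  0  1  2
G_A(10) = 2.
Heap B, S = {1, 3, 5, 8, 9}:
n : 0 1 2 3 4 5 6 7 8
G : 0 1 0 1 0 1 0 1 2
G_B(8) = 2.
Combined Grundy value = 2 ⊕ 2 = 0.
A winning move leaves total XOR = 0, i.e. changes one component's Grundy value g to g ⊕ X where X is the current total.
Heap A: target g' = 2⊕0 = 2, but every legal move changes the Grundy value (mex property), so 0 moves.
Heap B: target g' = 2⊕0 = 2, but every legal move changes the Grundy value (mex property), so 0 moves.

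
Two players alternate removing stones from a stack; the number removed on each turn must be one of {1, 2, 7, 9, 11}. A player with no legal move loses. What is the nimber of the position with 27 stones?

n :  0  1  2  3  4  5  6  7  8  9 10 11 12 13 14 15 16 17 18 19 20 21 22 23 24 25 26 27
G :  0  1  2  0  1  2  0  1  2  3  4  5  3  4  5  3  0  1  2  0  1  2  0  1  2  3  4  5

5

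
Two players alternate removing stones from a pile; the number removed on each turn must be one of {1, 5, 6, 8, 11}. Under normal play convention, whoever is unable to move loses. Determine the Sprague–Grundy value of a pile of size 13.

5

G(0) = 0
G(1) = mex{0} = 1
G(2) = mex{1} = 0
G(3) = mex{0} = 1
G(4) = mex{1} = 0
G(5) = mex{0,0} = 1
G(6) = mex{1,1,0} = 2
G(7) = mex{2,0,1} = 3
G(8) = mex{3,1,0,0} = 2
G(9) = mex{2,0,1,1} = 3
G(10) = mex{3,1,0,0} = 2
G(11) = mex{2,2,1,1,0} = 3
G(12) = mex{3,3,2,0,1} = 4
G(13) = mex{4,2,3,1,0} = 5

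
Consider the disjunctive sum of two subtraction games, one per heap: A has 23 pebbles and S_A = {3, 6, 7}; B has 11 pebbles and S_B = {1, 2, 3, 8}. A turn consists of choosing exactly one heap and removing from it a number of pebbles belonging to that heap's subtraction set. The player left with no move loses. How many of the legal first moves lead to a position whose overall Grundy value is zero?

3

Heap A, S = {3, 6, 7}:
G(0) = 0
G(1) = mex{} = 0
G(2) = mex{} = 0
G(3) = mex{0} = 1
G(4) = mex{0} = 1
G(5) = mex{0} = 1
G(6) = mex{1,0} = 2
G(7) = mex{1,0,0} = 2
G(8) = mex{1,0,0} = 2
G(9) = mex{2,1,0} = 3
G(10) = mex{2,1,1} = 0
G(11) = mex{2,1,1} = 0
G(12) = mex{3,2,1} = 0
G(13) = mex{0,2,2} = 1
G(14) = mex{0,2,2} = 1
G(15) = mex{0,3,2} = 1
G(16) = mex{1,0,3} = 2
G(17) = mex{1,0,0} = 2
G(18) = mex{1,0,0} = 2
G(19) = mex{2,1,0} = 3
G(20) = mex{2,1,1} = 0
G(21) = mex{2,1,1} = 0
G(22) = mex{3,2,1} = 0
G(23) = mex{0,2,2} = 1
G_A(23) = 1.
Heap B, S = {1, 2, 3, 8}:
G(0) = 0
G(1) = mex{0} = 1
G(2) = mex{1,0} = 2
G(3) = mex{2,1,0} = 3
G(4) = mex{3,2,1} = 0
G(5) = mex{0,3,2} = 1
G(6) = mex{1,0,3} = 2
G(7) = mex{2,1,0} = 3
G(8) = mex{3,2,1,0} = 4
G(9) = mex{4,3,2,1} = 0
G(10) = mex{0,4,3,2} = 1
G(11) = mex{1,0,4,3} = 2
G_B(11) = 2.
Combined Grundy value = 1 ⊕ 2 = 3.
A winning move leaves total XOR = 0, i.e. changes one component's Grundy value g to g ⊕ X where X is the current total.
Heap A: need g' = 1⊕3 = 2. Options: 23−3→G=0, 23−6→G=2, 23−7→G=2. Hits: 2.
Heap B: need g' = 2⊕3 = 1. Options: 11−1→G=1, 11−2→G=0, 11−3→G=4, 11−8→G=3. Hits: 1.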